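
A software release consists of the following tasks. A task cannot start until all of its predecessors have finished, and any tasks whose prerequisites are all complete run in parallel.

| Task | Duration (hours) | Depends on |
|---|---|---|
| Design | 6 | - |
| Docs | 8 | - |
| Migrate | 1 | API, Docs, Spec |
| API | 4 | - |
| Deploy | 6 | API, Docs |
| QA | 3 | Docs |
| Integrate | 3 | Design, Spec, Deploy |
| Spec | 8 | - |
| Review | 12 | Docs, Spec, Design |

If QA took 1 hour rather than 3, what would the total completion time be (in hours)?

Baseline: Spec→Review = 8+12 = 20 → 20 hours.
QA is off the critical path — its longest chain is 11 hours, giving 9 of slack.
That remains the longest chain; total 20 hours.

20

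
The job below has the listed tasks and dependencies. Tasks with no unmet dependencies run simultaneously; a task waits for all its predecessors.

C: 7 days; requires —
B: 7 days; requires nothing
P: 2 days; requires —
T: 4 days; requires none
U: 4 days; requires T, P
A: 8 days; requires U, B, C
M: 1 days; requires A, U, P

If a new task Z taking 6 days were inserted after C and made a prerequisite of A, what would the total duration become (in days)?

Originally the job takes 17 days.
With Z inserted, A now waits for max(U, B, C, Z).
New critical path: C→Z→A→M = 7+6+8+1 = 22 ⇒ 22 days.

22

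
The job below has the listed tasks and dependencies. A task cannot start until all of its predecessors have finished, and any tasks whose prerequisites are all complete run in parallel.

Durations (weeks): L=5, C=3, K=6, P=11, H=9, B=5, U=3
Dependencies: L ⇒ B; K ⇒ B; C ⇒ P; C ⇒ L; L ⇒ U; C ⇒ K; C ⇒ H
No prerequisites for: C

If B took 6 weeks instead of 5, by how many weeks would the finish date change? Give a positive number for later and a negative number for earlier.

Actual critical path: C→K→B = 3+6+5 = 14 ⇒ 14 weeks.
B is on the critical path; changing it to 6 makes that path 15 weeks.
That remains the longest chain; total 15 weeks.
Change in finish: 15 − 14 = +1 weeks.

1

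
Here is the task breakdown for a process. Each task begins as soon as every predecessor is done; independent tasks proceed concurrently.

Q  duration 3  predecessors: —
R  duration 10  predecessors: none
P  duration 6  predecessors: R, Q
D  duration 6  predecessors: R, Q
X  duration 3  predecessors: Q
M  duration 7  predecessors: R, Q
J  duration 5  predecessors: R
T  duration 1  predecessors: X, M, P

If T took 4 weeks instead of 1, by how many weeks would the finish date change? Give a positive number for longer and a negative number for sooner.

3

The binding path is R→M→T = 10+7+1 = 18; finish at 18 weeks.
T is on the critical path; changing it to 4 makes that path 21 weeks.
The critical path is still R→M→T; finish is now 21 weeks.
Change in finish: 21 − 18 = +3 weeks.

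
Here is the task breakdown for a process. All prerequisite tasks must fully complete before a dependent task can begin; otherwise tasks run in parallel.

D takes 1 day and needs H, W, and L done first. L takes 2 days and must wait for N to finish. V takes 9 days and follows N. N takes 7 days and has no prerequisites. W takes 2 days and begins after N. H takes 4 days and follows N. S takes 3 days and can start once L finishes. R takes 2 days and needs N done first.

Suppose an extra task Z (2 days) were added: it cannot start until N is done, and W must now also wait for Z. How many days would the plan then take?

Originally the plan takes 16 days.
With Z inserted, W now waits for max(N, Z).
New critical path: N→V = 7+9 = 16 ⇒ 16 days.

16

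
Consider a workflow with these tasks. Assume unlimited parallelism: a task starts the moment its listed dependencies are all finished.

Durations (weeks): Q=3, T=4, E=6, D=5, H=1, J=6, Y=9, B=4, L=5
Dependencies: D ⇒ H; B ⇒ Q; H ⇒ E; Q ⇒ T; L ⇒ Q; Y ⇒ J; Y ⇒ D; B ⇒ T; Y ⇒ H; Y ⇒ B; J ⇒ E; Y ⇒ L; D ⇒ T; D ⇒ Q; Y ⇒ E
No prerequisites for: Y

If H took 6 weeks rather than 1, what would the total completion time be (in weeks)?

The binding path is Y→D→H→E = 9+5+1+6 = 21; finish at 21 weeks.
H is on the critical path; changing it to 6 makes that path 26 weeks.
That remains the longest chain; total 26 weeks.

26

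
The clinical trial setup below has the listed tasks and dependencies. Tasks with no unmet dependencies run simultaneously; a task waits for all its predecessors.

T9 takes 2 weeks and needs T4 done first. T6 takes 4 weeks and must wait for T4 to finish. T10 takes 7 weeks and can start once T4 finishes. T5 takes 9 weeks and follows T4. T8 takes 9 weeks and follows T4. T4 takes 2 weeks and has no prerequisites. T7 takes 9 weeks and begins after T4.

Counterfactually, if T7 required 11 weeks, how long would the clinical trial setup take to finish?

As given, the longest chain is T4→T7 = 2+9 = 11, so the finish is 11 weeks.
Since T7 is critical, the +2 change carries straight to that chain (now 13 weeks).
The critical path is still T4→T7; finish is now 13 weeks.

13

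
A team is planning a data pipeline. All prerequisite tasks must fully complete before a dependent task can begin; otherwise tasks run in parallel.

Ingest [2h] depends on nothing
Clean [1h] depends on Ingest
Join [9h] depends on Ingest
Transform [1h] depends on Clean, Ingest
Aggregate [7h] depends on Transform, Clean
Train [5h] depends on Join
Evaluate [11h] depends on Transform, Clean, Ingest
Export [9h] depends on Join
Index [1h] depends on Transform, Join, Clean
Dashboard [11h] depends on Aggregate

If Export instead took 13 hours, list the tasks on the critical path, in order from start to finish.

Ingest, Join, Export

Actual critical path: Ingest→Clean→Transform→Aggregate→Dashboard = 2+1+1+7+11 = 22 ⇒ 22 hours.
Export is off the critical path — its longest chain is 20 hours, giving 2 of slack.
Now Ingest→Join→Export = 2+9+13 = 24 is longest, so the finish becomes 24 hours.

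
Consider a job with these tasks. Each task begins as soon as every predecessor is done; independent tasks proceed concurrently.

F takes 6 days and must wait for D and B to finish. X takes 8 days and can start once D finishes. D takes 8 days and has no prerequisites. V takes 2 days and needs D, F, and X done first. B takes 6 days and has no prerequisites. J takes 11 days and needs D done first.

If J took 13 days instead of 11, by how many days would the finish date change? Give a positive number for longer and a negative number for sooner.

Baseline: D→J = 8+11 = 19 → 19 days.
J lies on that path, so at 13 days the path becomes 21 days.
The critical path is still D→J; finish is now 21 days.
Change in finish: 21 − 19 = +2 days.

2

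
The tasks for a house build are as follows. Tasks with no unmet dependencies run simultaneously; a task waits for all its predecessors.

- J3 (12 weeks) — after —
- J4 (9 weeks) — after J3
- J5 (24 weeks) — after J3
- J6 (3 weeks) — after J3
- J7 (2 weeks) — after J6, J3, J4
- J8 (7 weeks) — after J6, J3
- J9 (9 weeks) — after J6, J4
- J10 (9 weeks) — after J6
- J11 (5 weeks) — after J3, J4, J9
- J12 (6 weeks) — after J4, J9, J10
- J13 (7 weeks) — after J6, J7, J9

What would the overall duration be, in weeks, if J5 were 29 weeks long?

41

Actual critical path: J3→J4→J9→J13 = 12+9+9+7 = 37 ⇒ 37 weeks.
J5 is off the critical path — its longest chain is 36 weeks, giving 1 of slack.
The binding chain switches to J3→J5 = 12+29 = 41; finish 41 weeks.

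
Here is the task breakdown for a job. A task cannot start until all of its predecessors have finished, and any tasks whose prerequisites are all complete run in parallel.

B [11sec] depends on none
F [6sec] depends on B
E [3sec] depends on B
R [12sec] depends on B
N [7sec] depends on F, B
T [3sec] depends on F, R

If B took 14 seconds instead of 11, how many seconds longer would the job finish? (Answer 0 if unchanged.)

3

As given, the longest chain is B→R→T = 11+12+3 = 26, so the finish is 26 seconds.
B is on the critical path; changing it to 14 makes that path 29 seconds.
That remains the longest chain; total 29 seconds.
Change in finish: 29 − 26 = +3 seconds.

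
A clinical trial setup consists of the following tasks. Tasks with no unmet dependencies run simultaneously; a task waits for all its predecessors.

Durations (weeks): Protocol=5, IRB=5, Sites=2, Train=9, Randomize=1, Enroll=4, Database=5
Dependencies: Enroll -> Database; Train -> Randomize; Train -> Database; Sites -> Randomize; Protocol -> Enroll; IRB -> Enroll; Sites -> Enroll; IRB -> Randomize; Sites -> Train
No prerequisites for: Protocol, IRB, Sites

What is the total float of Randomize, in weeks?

4

Critical path: Sites→Train→Database = 2+9+5 = 16, so the finish is 16 weeks.
Longest path through Randomize: 12 weeks (earliest finish 12, latest finish 16).
Slack of Randomize = 15 − 11 = 4 weeks.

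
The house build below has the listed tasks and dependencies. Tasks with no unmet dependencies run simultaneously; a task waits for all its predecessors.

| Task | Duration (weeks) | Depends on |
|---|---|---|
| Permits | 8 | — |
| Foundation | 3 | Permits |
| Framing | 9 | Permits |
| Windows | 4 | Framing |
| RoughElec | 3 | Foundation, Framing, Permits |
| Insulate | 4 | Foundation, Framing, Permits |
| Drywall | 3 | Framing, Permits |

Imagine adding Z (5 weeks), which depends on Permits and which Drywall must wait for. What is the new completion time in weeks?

21

Originally the project takes 21 weeks.
With Z inserted, Drywall now waits for max(Framing, Permits, Z).
New critical path: Permits→Framing→Windows = 8+9+4 = 21 ⇒ 21 weeks.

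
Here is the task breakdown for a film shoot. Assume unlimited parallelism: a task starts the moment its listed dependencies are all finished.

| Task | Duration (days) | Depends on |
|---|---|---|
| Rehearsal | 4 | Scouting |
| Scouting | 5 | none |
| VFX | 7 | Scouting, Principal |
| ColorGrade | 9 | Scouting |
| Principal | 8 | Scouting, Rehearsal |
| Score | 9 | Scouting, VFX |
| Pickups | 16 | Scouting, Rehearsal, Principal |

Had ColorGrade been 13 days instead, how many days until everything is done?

33

Baseline: Scouting→Rehearsal→Principal→Pickups = 5+4+8+16 = 33 → 33 days.
The longest path through ColorGrade is only 14 days, so ColorGrade has float 19.
No other chain overtakes it, so the finish is 33 days.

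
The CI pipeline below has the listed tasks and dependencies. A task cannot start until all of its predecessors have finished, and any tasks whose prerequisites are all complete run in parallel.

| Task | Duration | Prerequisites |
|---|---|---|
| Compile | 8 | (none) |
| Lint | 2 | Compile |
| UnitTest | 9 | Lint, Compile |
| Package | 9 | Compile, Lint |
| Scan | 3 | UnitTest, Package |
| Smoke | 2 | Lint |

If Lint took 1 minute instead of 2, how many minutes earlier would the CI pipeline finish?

1

Critical path before the change: Compile→Lint→UnitTest→Scan = 8+2+9+3 = 22 giving 22 minutes.
Lint lies on that path, so at 1 minute the path becomes 21 minutes.
No other chain overtakes it, so the finish is 21 minutes.
Change in finish: 21 − 22 = -1 minutes.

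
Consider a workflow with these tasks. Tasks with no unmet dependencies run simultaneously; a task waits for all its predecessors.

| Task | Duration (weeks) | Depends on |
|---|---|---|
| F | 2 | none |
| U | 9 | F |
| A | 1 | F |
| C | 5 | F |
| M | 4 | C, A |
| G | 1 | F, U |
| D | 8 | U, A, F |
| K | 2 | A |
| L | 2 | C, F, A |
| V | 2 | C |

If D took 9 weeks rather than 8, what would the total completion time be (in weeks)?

20

As given, the longest chain is F→U→D = 2+9+8 = 19, so the finish is 19 weeks.
D lies on that path, so at 9 weeks the path becomes 20 weeks.
No other chain overtakes it, so the finish is 20 weeks.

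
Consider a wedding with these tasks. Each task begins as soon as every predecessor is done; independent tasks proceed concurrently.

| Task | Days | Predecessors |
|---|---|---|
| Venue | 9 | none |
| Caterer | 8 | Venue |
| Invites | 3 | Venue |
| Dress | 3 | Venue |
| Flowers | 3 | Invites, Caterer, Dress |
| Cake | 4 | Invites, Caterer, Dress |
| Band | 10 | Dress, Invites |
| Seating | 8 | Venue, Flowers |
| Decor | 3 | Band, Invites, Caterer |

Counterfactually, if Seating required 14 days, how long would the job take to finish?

34

As given, the longest chain is Venue→Caterer→Flowers→Seating = 9+8+3+8 = 28, so the finish is 28 days.
Seating lies on that path, so at 14 days the path becomes 34 days.
The critical path is still Venue→Caterer→Flowers→Seating; finish is now 34 days.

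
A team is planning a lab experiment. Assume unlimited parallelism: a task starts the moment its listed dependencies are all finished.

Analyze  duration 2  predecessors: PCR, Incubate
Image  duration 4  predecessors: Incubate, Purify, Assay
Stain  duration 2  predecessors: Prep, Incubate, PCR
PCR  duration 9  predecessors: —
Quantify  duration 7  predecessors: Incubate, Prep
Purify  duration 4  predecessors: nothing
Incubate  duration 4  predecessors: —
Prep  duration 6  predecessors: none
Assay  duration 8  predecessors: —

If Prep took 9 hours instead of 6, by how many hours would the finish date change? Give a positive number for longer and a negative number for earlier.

3

Critical path before the change: Prep→Quantify = 6+7 = 13 giving 13 hours.
Since Prep is critical, the +3 change carries straight to that chain (now 16 hours).
No other chain overtakes it, so the finish is 16 hours.
Change in finish: 16 − 13 = +3 hours.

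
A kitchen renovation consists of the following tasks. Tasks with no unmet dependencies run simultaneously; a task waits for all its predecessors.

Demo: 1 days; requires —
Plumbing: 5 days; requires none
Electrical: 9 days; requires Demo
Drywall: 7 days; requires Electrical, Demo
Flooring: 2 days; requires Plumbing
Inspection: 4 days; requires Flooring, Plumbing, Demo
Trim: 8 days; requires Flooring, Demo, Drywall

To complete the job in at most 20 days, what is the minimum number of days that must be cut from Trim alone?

5

Current finish: 25 days; target: 20.
Trim is on every critical path, so each day cut from Trim cuts the finish by one (this holds down to a finish of 18).
Need 25 − 20 = 5 days off Trim → Trim becomes 3 days, finish becomes 20.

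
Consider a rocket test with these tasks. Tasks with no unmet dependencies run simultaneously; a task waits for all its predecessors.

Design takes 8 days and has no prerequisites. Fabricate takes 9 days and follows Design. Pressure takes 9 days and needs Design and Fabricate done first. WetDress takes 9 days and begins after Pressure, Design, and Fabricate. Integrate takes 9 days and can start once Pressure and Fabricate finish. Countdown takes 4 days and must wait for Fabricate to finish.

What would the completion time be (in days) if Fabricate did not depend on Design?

27

With the dependency in place, Design→Fabricate→Pressure→WetDress = 8+9+9+9 = 35 sets the finish at 35 days.
Without Design→Fabricate, Fabricate's earliest start moves from 8 to 0.
After: Fabricate→Pressure→WetDress = 9+9+9 = 27 → 27 days.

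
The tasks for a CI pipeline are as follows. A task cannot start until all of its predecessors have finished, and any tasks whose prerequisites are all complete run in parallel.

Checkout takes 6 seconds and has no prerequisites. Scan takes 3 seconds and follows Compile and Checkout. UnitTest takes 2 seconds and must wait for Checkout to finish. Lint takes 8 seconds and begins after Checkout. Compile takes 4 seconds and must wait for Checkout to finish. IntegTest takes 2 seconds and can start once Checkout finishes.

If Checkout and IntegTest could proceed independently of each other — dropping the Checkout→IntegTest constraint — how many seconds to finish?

14

Before: longest chain Checkout→Lint = 6+8 = 14, finish 14.
Without Checkout→IntegTest, IntegTest's earliest start moves from 6 to 0.
After: Checkout→Lint = 6+8 = 14 → 14 seconds.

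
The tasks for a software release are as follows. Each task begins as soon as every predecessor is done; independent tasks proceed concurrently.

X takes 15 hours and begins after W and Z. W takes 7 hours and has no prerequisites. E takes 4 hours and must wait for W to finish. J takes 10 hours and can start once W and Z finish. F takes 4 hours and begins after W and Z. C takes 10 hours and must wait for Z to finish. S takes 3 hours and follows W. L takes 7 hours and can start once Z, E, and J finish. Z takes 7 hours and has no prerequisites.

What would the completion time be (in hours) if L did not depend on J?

22

Original critical path: Z→J→L = 7+10+7 = 24 ⇒ 24 hours.
Without J→L, L's earliest start moves from 17 to 11.
New critical path: Z→X = 7+15 = 22 ⇒ 22 hours.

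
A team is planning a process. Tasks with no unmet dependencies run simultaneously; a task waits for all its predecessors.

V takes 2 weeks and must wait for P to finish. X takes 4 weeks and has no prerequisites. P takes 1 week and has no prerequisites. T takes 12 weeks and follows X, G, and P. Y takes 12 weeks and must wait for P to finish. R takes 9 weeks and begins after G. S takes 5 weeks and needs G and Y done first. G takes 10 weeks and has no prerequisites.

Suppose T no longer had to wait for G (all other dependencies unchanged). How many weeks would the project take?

19

Before: longest chain G→T = 10+12 = 22, finish 22.
Without G→T, T's earliest start moves from 10 to 4.
The longest chain is now G→R = 10+9 = 19, so the project takes 19 weeks.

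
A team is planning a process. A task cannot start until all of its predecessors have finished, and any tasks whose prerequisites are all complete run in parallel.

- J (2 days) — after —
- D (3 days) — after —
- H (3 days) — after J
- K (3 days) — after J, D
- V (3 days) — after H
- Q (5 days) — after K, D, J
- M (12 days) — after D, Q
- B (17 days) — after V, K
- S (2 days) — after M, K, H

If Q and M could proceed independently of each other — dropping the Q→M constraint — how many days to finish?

Before: longest chain J→H→V→B = 2+3+3+17 = 25, finish 25.
Without Q→M, M's earliest start moves from 11 to 3.
The longest chain is now J→H→V→B = 2+3+3+17 = 25, so the plan takes 25 days.

25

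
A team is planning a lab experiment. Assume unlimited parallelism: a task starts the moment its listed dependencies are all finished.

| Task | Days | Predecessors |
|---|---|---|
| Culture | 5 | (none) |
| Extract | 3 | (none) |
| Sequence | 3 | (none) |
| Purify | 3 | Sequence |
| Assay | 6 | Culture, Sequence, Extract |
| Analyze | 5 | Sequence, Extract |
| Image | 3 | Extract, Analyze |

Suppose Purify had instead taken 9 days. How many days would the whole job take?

As given, the longest chain is Culture→Assay = 5+6 = 11, so the finish is 11 days.
Purify is off the critical path — its longest chain is 6 days, giving 5 of slack.
New critical path: Sequence→Purify = 3+9 = 12 ⇒ 12 days.

12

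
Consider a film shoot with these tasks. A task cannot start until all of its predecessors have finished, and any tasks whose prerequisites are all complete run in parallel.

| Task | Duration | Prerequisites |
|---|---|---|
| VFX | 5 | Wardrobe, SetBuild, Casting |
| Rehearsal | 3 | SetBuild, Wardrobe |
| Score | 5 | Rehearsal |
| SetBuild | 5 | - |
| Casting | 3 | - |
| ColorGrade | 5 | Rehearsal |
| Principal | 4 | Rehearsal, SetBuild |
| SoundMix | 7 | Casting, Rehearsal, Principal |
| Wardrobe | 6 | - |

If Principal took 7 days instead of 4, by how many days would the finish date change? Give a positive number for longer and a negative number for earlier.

3

Critical path before the change: Wardrobe→Rehearsal→Principal→SoundMix = 6+3+4+7 = 20 giving 20 days.
Since Principal is critical, the +3 change carries straight to that chain (now 23 days).
The critical path is still Wardrobe→Rehearsal→Principal→SoundMix; finish is now 23 days.
Change in finish: 23 − 20 = +3 days.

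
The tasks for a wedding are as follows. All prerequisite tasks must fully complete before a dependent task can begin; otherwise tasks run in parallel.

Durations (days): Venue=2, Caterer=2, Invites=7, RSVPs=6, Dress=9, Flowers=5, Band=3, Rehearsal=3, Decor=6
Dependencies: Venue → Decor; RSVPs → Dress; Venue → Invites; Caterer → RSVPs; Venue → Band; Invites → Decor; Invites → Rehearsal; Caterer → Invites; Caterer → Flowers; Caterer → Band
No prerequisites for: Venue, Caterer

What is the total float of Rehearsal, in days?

5

The longest chain is Caterer→RSVPs→Dress = 2+6+9 = 17; overall finish 17 days.
Rehearsal finishes as early as 12 and must finish by 17.
So Rehearsal can slip 17 − 12 = 5 days.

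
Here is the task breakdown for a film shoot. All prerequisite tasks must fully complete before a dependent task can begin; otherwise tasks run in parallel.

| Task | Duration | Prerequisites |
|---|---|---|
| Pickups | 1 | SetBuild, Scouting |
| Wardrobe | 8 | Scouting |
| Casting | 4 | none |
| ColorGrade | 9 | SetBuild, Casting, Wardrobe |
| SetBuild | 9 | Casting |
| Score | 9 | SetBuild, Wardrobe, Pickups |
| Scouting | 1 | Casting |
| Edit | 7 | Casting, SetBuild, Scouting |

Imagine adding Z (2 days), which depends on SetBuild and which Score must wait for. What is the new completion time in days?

Originally the job takes 23 days.
With Z inserted, Score now waits for max(SetBuild, Wardrobe, Pickups, Z).
New critical path: Casting→SetBuild→Z→Score = 4+9+2+9 = 24 ⇒ 24 days.

24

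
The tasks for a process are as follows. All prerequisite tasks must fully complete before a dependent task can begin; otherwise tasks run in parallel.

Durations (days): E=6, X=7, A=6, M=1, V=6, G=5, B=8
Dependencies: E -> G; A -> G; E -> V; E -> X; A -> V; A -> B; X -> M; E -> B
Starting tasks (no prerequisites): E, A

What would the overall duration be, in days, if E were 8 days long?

16

Actual critical path: E→B = 6+8 = 14 ⇒ 14 days.
E is on the critical path; changing it to 8 makes that path 16 days.
No other chain overtakes it, so the finish is 16 days.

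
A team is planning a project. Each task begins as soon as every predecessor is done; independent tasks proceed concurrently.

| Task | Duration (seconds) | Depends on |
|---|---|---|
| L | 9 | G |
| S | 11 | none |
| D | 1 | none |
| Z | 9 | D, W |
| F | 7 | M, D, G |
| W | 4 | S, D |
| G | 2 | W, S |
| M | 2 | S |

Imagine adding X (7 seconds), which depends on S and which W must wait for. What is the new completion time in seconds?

33

Originally the job takes 26 seconds.
With X inserted, W now waits for max(S, D, X).
New critical path: S→X→W→G→L = 11+7+4+2+9 = 33 ⇒ 33 seconds.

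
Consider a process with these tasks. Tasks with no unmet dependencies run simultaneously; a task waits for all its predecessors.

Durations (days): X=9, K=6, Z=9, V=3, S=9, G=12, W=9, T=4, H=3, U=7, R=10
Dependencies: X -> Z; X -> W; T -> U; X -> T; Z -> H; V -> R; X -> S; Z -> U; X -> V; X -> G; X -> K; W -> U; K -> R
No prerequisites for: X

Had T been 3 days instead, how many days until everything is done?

Baseline: X→K→R = 9+6+10 = 25 → 25 days.
T has 5 days of float (longest path through it is 20).
No other chain overtakes it, so the finish is 25 days.

25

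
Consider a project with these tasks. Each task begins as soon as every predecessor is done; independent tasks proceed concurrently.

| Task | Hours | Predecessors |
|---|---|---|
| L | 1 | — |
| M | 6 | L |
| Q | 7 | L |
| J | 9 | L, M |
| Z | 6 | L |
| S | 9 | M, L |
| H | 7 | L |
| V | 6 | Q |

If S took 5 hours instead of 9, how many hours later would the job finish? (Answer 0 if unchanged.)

0

Critical path before the change: L→M→S = 1+6+9 = 16 giving 16 hours.
S lies on that path, so at 5 hours the path becomes 12 hours.
The binding chain switches to L→M→J = 1+6+9 = 16; finish 16 hours.
Change in finish: 16 − 16 = +0 hours.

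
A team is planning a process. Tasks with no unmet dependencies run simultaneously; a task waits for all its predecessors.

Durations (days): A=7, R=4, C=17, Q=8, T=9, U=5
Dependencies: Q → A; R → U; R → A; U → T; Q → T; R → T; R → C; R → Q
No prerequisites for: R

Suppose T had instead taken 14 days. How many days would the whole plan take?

Critical path before the change: R→Q→T = 4+8+9 = 21 giving 21 days.
Since T is critical, the +5 change carries straight to that chain (now 26 days).
The critical path is still R→Q→T; finish is now 26 days.

26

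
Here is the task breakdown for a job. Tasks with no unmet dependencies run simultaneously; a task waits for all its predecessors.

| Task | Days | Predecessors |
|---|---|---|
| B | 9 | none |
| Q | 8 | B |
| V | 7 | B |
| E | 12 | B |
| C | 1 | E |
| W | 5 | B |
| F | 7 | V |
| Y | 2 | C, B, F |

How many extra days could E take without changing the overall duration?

1

The longest chain is B→V→F→Y = 9+7+7+2 = 25; overall finish 25 days.
E finishes as early as 21 and must finish by 22.
So E can slip 22 − 21 = 1 day.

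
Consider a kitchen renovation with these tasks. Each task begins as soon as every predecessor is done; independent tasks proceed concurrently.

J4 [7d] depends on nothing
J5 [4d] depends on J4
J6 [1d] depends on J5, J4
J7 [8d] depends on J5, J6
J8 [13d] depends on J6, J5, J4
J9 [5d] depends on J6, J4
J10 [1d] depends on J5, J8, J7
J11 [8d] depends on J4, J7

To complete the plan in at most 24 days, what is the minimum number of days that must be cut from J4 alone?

4

Current finish: 28 days; target: 24.
J4 is on every critical path, so each day cut from J4 cuts the finish by one (this holds down to a finish of 22).
Need 28 − 24 = 4 days off J4 → J4 becomes 3 days, finish becomes 24.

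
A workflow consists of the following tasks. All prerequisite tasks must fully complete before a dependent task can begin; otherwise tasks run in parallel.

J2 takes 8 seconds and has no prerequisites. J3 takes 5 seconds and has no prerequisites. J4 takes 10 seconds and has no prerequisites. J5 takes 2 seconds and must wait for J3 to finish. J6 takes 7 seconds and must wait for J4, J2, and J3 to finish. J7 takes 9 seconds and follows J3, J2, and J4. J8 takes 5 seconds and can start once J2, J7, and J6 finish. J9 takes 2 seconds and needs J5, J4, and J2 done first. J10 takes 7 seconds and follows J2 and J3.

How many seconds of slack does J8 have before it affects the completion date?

Critical path: J4→J7→J8 = 10+9+5 = 24, so the finish is 24 seconds.
Longest path through J8: 24 seconds (earliest finish 24, latest finish 24).
Slack of J8 = 19 − 19 = 0 seconds.

0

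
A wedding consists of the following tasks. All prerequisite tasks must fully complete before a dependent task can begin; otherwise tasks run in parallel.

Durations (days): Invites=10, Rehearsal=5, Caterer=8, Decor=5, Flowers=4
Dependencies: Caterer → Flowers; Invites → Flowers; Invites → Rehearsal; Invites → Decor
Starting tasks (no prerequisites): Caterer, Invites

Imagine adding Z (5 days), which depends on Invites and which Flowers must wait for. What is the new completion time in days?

Originally the plan takes 15 days.
With Z inserted, Flowers now waits for max(Caterer, Invites, Z).
New critical path: Invites→Z→Flowers = 10+5+4 = 19 ⇒ 19 days.

19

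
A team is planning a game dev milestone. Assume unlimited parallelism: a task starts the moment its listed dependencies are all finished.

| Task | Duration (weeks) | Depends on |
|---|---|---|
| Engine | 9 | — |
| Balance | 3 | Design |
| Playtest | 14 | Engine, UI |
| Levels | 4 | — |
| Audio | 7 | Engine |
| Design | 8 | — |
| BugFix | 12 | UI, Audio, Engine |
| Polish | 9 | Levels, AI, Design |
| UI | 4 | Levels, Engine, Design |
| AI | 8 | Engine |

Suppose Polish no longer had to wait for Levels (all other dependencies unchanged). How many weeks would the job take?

28

Before: longest chain Engine→Audio→BugFix = 9+7+12 = 28, finish 28.
Dropping Levels→Polish doesn't change Polish's earliest start (17); another predecessor still binds.
New critical path: Engine→Audio→BugFix = 9+7+12 = 28 ⇒ 28 weeks.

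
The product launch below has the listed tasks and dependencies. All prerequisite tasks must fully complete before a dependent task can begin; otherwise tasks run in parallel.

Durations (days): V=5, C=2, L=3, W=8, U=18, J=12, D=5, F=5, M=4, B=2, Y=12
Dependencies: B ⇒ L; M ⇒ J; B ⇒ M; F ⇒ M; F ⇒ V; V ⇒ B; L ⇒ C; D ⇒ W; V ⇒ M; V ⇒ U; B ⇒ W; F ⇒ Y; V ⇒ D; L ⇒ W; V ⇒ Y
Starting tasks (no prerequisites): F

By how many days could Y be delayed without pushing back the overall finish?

F→V→U = 5+5+18 = 28 sets the makespan at 28 days.
Longest path through Y: 22 days (earliest finish 22, latest finish 28).
So Y can slip 28 − 22 = 6 days.

6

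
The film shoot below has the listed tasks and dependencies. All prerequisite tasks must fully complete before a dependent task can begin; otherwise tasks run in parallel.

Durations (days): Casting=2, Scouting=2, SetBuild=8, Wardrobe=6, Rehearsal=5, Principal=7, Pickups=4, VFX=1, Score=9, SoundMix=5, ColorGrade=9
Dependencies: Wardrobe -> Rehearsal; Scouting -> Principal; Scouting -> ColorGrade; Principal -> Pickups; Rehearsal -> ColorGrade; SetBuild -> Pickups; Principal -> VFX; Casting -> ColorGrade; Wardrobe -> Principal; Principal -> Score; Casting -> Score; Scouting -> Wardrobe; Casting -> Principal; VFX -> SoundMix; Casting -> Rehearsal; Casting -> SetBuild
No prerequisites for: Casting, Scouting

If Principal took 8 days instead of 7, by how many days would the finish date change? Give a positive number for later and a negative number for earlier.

1

The binding path is Scouting→Wardrobe→Principal→Score = 2+6+7+9 = 24; finish at 24 days.
Since Principal is critical, the +1 change carries straight to that chain (now 25 days).
That remains the longest chain; total 25 days.
Change in finish: 25 − 24 = +1 days.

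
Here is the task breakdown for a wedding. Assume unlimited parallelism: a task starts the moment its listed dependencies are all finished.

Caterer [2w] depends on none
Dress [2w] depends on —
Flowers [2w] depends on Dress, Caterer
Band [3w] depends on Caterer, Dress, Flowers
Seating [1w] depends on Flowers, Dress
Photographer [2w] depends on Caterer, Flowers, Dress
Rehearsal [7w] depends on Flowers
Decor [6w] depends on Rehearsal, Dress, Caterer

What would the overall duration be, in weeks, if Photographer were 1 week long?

17

Baseline: Caterer→Flowers→Rehearsal→Decor = 2+2+7+6 = 17 → 17 weeks.
The longest path through Photographer is only 6 weeks, so Photographer has float 11.
The critical path is still Caterer→Flowers→Rehearsal→Decor; finish is now 17 weeks.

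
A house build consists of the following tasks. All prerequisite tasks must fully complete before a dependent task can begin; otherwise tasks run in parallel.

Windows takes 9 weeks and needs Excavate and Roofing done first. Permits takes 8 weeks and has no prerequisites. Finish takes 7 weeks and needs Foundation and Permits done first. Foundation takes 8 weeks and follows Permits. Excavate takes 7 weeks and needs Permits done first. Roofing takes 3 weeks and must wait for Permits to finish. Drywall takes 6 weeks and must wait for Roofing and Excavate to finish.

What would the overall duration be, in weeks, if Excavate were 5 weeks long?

23

Critical path before the change: Permits→Excavate→Windows = 8+7+9 = 24 giving 24 weeks.
Excavate is on the critical path; changing it to 5 makes that path 22 weeks.
The binding chain switches to Permits→Foundation→Finish = 8+8+7 = 23; finish 23 weeks.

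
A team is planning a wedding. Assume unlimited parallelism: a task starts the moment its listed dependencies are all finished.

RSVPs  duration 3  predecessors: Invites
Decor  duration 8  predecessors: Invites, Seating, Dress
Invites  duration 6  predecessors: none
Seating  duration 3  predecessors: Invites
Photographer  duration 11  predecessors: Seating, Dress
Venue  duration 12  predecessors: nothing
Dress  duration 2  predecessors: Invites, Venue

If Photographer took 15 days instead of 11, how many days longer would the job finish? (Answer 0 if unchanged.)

4

Actual critical path: Venue→Dress→Photographer = 12+2+11 = 25 ⇒ 25 days.
Photographer is on the critical path; changing it to 15 makes that path 29 days.
That remains the longest chain; total 29 days.
Change in finish: 29 − 25 = +4 days.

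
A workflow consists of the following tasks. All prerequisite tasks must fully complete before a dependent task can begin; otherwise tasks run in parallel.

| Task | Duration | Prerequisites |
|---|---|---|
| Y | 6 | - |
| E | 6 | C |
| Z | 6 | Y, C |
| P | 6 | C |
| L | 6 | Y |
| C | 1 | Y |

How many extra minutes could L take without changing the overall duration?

1

Critical path: Y→C→Z = 6+1+6 = 13, so the finish is 13 minutes.
The longest chain containing L totals 12 minutes.
So L can slip 13 − 12 = 1 minute.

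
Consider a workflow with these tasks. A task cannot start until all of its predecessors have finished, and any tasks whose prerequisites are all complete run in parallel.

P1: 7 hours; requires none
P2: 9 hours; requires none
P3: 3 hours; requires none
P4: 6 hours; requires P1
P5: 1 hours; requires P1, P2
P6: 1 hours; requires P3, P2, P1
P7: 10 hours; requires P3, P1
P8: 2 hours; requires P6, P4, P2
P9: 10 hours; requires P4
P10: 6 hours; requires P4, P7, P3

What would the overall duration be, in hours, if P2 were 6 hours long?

23

The binding path is P1→P4→P9 = 7+6+10 = 23; finish at 23 hours.
The longest path through P2 is only 12 hours, so P2 has float 11.
No other chain overtakes it, so the finish is 23 hours.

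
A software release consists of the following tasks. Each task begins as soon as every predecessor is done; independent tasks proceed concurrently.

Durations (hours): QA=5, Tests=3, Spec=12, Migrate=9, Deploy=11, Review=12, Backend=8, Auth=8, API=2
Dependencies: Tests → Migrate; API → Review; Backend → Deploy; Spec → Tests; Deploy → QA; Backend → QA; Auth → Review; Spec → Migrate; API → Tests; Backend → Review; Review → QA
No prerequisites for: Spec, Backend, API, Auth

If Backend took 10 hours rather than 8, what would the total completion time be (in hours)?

Actual critical path: Backend→Review→QA = 8+12+5 = 25 ⇒ 25 hours.
Since Backend is critical, the +2 change carries straight to that chain (now 27 hours).
The critical path is still Backend→Review→QA; finish is now 27 hours.

27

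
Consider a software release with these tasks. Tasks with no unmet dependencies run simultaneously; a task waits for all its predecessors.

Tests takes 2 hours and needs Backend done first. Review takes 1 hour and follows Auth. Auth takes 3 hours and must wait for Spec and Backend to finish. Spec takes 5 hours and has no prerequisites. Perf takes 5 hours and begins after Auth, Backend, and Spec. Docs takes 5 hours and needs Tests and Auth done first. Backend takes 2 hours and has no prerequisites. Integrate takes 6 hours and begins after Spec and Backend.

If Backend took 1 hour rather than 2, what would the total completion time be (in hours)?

The binding path is Spec→Auth→Docs = 5+3+5 = 13; finish at 13 hours.
The longest path through Backend is only 10 hours, so Backend has float 3.
The critical path is still Spec→Auth→Docs; finish is now 13 hours.

13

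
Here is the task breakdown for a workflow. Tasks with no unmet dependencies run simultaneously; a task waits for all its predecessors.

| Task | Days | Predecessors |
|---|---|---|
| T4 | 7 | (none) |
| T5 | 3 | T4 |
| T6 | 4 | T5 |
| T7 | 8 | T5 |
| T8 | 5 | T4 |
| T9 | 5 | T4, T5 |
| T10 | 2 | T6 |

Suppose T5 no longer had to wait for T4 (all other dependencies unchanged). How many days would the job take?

Before: longest chain T4→T5→T7 = 7+3+8 = 18, finish 18.
Without T4→T5, T5's earliest start moves from 7 to 0.
The longest chain is now T4→T8 = 7+5 = 12, so the job takes 12 days.

12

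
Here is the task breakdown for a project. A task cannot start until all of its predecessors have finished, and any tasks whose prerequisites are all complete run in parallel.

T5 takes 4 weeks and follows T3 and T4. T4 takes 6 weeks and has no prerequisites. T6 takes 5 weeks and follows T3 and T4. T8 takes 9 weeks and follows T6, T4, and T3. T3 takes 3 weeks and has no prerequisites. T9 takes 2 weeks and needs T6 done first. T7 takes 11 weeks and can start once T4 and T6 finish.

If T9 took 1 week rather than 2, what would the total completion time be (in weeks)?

As given, the longest chain is T4→T6→T7 = 6+5+11 = 22, so the finish is 22 weeks.
T9 is off the critical path — its longest chain is 13 weeks, giving 9 of slack.
That remains the longest chain; total 22 weeks.

22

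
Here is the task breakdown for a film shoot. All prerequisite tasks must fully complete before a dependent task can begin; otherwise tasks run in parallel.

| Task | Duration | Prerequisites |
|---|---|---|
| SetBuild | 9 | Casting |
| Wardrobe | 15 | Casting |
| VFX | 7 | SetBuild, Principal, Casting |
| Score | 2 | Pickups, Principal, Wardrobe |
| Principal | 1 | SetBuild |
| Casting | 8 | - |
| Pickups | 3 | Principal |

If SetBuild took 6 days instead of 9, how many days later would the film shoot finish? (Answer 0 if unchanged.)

0

Critical path before the change: Casting→SetBuild→Principal→VFX = 8+9+1+7 = 25 giving 25 days.
SetBuild is on the critical path; changing it to 6 makes that path 22 days.
New critical path: Casting→Wardrobe→Score = 8+15+2 = 25 ⇒ 25 days.
Change in finish: 25 − 25 = +0 days.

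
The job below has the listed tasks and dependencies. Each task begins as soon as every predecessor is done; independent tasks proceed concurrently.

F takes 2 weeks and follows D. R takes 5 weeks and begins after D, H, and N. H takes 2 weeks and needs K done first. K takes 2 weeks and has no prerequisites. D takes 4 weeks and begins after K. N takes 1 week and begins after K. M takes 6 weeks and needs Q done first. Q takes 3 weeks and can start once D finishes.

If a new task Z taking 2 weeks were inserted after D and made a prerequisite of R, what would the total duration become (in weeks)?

Originally the project takes 15 weeks.
With Z inserted, R now waits for max(D, H, N, Z).
New critical path: K→D→Q→M = 2+4+3+6 = 15 ⇒ 15 weeks.

15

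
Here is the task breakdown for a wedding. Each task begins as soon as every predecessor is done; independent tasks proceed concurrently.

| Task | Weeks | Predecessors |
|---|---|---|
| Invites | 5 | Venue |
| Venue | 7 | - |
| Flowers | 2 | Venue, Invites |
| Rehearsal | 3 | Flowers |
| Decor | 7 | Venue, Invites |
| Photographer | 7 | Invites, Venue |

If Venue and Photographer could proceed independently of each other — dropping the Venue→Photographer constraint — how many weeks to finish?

Before: longest chain Venue→Invites→Photographer = 7+5+7 = 19, finish 19.
Dropping Venue→Photographer doesn't change Photographer's earliest start (12); another predecessor still binds.
The longest chain is now Venue→Invites→Photographer = 7+5+7 = 19, so the plan takes 19 weeks.

19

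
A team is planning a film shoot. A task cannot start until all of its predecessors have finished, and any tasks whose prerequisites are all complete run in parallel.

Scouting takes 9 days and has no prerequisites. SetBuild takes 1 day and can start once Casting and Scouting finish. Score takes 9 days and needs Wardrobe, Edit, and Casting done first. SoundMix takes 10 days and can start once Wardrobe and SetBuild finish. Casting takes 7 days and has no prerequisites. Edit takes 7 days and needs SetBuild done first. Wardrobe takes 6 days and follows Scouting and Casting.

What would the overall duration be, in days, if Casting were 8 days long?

Actual critical path: Scouting→SetBuild→Edit→Score = 9+1+7+9 = 26 ⇒ 26 days.
Casting has 2 days of float (longest path through it is 24).
No other chain overtakes it, so the finish is 26 days.

26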